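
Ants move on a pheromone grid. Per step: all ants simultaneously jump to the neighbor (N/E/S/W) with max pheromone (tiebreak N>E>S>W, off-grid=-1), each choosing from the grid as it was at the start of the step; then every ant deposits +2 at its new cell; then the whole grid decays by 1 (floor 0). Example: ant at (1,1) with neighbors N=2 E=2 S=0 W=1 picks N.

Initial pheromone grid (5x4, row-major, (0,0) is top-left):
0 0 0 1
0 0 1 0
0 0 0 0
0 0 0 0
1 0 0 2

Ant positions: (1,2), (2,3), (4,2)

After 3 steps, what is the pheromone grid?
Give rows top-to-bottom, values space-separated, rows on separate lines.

After step 1: ants at (0,2),(1,3),(4,3)
  0 0 1 0
  0 0 0 1
  0 0 0 0
  0 0 0 0
  0 0 0 3
After step 2: ants at (0,3),(0,3),(3,3)
  0 0 0 3
  0 0 0 0
  0 0 0 0
  0 0 0 1
  0 0 0 2
After step 3: ants at (1,3),(1,3),(4,3)
  0 0 0 2
  0 0 0 3
  0 0 0 0
  0 0 0 0
  0 0 0 3

0 0 0 2
0 0 0 3
0 0 0 0
0 0 0 0
0 0 0 3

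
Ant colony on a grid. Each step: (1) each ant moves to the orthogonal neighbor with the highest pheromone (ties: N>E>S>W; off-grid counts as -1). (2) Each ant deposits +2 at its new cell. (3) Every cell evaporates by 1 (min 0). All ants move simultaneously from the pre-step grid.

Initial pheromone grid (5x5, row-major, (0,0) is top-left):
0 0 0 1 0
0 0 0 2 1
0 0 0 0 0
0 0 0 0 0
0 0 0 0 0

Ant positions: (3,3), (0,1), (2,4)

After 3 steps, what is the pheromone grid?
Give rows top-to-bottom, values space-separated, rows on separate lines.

After step 1: ants at (2,3),(0,2),(1,4)
  0 0 1 0 0
  0 0 0 1 2
  0 0 0 1 0
  0 0 0 0 0
  0 0 0 0 0
After step 2: ants at (1,3),(0,3),(1,3)
  0 0 0 1 0
  0 0 0 4 1
  0 0 0 0 0
  0 0 0 0 0
  0 0 0 0 0
After step 3: ants at (0,3),(1,3),(0,3)
  0 0 0 4 0
  0 0 0 5 0
  0 0 0 0 0
  0 0 0 0 0
  0 0 0 0 0

0 0 0 4 0
0 0 0 5 0
0 0 0 0 0
0 0 0 0 0
0 0 0 0 0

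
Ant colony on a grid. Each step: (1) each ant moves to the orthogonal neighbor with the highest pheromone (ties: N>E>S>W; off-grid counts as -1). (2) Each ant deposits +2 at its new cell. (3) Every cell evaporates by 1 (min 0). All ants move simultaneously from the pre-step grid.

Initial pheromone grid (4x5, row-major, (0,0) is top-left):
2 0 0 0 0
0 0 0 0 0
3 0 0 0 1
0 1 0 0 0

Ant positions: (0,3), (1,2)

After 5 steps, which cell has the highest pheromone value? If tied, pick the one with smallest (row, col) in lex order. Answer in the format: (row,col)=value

Step 1: ant0:(0,3)->E->(0,4) | ant1:(1,2)->N->(0,2)
  grid max=2 at (2,0)
Step 2: ant0:(0,4)->S->(1,4) | ant1:(0,2)->E->(0,3)
  grid max=1 at (0,3)
Step 3: ant0:(1,4)->N->(0,4) | ant1:(0,3)->E->(0,4)
  grid max=3 at (0,4)
Step 4: ant0:(0,4)->S->(1,4) | ant1:(0,4)->S->(1,4)
  grid max=3 at (1,4)
Step 5: ant0:(1,4)->N->(0,4) | ant1:(1,4)->N->(0,4)
  grid max=5 at (0,4)
Final grid:
  0 0 0 0 5
  0 0 0 0 2
  0 0 0 0 0
  0 0 0 0 0
Max pheromone 5 at (0,4)

Answer: (0,4)=5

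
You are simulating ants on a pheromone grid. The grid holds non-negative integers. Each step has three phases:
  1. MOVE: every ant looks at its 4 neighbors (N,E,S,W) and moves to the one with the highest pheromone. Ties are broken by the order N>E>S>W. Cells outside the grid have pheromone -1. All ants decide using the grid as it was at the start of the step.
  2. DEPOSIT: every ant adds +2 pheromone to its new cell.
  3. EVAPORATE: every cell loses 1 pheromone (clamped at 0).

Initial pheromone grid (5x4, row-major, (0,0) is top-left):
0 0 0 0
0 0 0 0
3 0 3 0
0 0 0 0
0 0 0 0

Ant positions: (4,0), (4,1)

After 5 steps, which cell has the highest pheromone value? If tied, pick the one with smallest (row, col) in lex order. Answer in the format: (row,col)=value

Step 1: ant0:(4,0)->N->(3,0) | ant1:(4,1)->N->(3,1)
  grid max=2 at (2,0)
Step 2: ant0:(3,0)->N->(2,0) | ant1:(3,1)->W->(3,0)
  grid max=3 at (2,0)
Step 3: ant0:(2,0)->S->(3,0) | ant1:(3,0)->N->(2,0)
  grid max=4 at (2,0)
Step 4: ant0:(3,0)->N->(2,0) | ant1:(2,0)->S->(3,0)
  grid max=5 at (2,0)
Step 5: ant0:(2,0)->S->(3,0) | ant1:(3,0)->N->(2,0)
  grid max=6 at (2,0)
Final grid:
  0 0 0 0
  0 0 0 0
  6 0 0 0
  5 0 0 0
  0 0 0 0
Max pheromone 6 at (2,0)

Answer: (2,0)=6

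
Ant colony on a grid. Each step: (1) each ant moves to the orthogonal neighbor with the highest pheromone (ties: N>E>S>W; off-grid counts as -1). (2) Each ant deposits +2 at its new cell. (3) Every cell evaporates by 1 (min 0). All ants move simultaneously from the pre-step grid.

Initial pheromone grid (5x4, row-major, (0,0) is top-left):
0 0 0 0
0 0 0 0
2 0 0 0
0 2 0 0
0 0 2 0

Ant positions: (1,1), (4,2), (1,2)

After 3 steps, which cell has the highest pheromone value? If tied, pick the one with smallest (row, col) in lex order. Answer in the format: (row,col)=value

Answer: (0,1)=3

Derivation:
Step 1: ant0:(1,1)->N->(0,1) | ant1:(4,2)->N->(3,2) | ant2:(1,2)->N->(0,2)
  grid max=1 at (0,1)
Step 2: ant0:(0,1)->E->(0,2) | ant1:(3,2)->S->(4,2) | ant2:(0,2)->W->(0,1)
  grid max=2 at (0,1)
Step 3: ant0:(0,2)->W->(0,1) | ant1:(4,2)->N->(3,2) | ant2:(0,1)->E->(0,2)
  grid max=3 at (0,1)
Final grid:
  0 3 3 0
  0 0 0 0
  0 0 0 0
  0 0 1 0
  0 0 1 0
Max pheromone 3 at (0,1)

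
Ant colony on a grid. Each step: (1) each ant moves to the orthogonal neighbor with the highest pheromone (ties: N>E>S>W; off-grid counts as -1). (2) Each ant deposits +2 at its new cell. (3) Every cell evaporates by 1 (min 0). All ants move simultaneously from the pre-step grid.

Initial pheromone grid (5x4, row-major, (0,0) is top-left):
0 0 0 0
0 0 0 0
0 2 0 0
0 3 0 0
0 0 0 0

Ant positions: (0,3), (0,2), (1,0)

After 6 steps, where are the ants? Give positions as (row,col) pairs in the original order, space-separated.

Step 1: ant0:(0,3)->S->(1,3) | ant1:(0,2)->E->(0,3) | ant2:(1,0)->N->(0,0)
  grid max=2 at (3,1)
Step 2: ant0:(1,3)->N->(0,3) | ant1:(0,3)->S->(1,3) | ant2:(0,0)->E->(0,1)
  grid max=2 at (0,3)
Step 3: ant0:(0,3)->S->(1,3) | ant1:(1,3)->N->(0,3) | ant2:(0,1)->E->(0,2)
  grid max=3 at (0,3)
Step 4: ant0:(1,3)->N->(0,3) | ant1:(0,3)->S->(1,3) | ant2:(0,2)->E->(0,3)
  grid max=6 at (0,3)
Step 5: ant0:(0,3)->S->(1,3) | ant1:(1,3)->N->(0,3) | ant2:(0,3)->S->(1,3)
  grid max=7 at (0,3)
Step 6: ant0:(1,3)->N->(0,3) | ant1:(0,3)->S->(1,3) | ant2:(1,3)->N->(0,3)
  grid max=10 at (0,3)

(0,3) (1,3) (0,3)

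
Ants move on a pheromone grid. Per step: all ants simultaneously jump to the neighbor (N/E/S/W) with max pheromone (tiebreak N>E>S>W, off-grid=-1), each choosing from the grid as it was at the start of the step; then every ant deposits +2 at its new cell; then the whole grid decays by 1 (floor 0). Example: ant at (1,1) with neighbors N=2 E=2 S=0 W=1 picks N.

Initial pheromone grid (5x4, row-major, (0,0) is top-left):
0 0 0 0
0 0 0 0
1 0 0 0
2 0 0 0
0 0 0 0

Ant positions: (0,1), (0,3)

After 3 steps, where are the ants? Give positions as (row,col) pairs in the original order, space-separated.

Step 1: ant0:(0,1)->E->(0,2) | ant1:(0,3)->S->(1,3)
  grid max=1 at (0,2)
Step 2: ant0:(0,2)->E->(0,3) | ant1:(1,3)->N->(0,3)
  grid max=3 at (0,3)
Step 3: ant0:(0,3)->S->(1,3) | ant1:(0,3)->S->(1,3)
  grid max=3 at (1,3)

(1,3) (1,3)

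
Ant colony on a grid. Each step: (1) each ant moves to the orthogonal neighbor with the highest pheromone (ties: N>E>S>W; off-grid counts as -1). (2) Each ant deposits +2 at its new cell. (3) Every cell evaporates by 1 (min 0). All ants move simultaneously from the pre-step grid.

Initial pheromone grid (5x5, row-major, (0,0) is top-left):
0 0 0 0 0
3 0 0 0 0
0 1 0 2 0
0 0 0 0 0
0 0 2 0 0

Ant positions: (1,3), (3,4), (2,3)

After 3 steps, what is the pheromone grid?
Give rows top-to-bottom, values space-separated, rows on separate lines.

After step 1: ants at (2,3),(2,4),(1,3)
  0 0 0 0 0
  2 0 0 1 0
  0 0 0 3 1
  0 0 0 0 0
  0 0 1 0 0
After step 2: ants at (1,3),(2,3),(2,3)
  0 0 0 0 0
  1 0 0 2 0
  0 0 0 6 0
  0 0 0 0 0
  0 0 0 0 0
After step 3: ants at (2,3),(1,3),(1,3)
  0 0 0 0 0
  0 0 0 5 0
  0 0 0 7 0
  0 0 0 0 0
  0 0 0 0 0

0 0 0 0 0
0 0 0 5 0
0 0 0 7 0
0 0 0 0 0
0 0 0 0 0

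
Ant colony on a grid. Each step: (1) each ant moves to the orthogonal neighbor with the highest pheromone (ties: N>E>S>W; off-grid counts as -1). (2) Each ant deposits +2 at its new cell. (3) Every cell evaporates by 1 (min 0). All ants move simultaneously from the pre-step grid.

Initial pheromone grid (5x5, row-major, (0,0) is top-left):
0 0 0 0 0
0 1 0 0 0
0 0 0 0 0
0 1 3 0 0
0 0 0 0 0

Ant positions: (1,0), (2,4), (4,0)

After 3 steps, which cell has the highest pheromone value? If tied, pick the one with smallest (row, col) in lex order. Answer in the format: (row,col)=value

Answer: (1,1)=2

Derivation:
Step 1: ant0:(1,0)->E->(1,1) | ant1:(2,4)->N->(1,4) | ant2:(4,0)->N->(3,0)
  grid max=2 at (1,1)
Step 2: ant0:(1,1)->N->(0,1) | ant1:(1,4)->N->(0,4) | ant2:(3,0)->N->(2,0)
  grid max=1 at (0,1)
Step 3: ant0:(0,1)->S->(1,1) | ant1:(0,4)->S->(1,4) | ant2:(2,0)->N->(1,0)
  grid max=2 at (1,1)
Final grid:
  0 0 0 0 0
  1 2 0 0 1
  0 0 0 0 0
  0 0 0 0 0
  0 0 0 0 0
Max pheromone 2 at (1,1)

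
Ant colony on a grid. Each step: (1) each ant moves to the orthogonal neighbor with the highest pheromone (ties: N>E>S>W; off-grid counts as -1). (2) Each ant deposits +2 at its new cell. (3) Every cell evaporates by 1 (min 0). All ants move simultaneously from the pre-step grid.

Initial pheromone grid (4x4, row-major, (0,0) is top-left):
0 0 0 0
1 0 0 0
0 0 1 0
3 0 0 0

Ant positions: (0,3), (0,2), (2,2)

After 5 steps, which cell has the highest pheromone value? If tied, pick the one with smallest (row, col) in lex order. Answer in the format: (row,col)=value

Step 1: ant0:(0,3)->S->(1,3) | ant1:(0,2)->E->(0,3) | ant2:(2,2)->N->(1,2)
  grid max=2 at (3,0)
Step 2: ant0:(1,3)->N->(0,3) | ant1:(0,3)->S->(1,3) | ant2:(1,2)->E->(1,3)
  grid max=4 at (1,3)
Step 3: ant0:(0,3)->S->(1,3) | ant1:(1,3)->N->(0,3) | ant2:(1,3)->N->(0,3)
  grid max=5 at (0,3)
Step 4: ant0:(1,3)->N->(0,3) | ant1:(0,3)->S->(1,3) | ant2:(0,3)->S->(1,3)
  grid max=8 at (1,3)
Step 5: ant0:(0,3)->S->(1,3) | ant1:(1,3)->N->(0,3) | ant2:(1,3)->N->(0,3)
  grid max=9 at (0,3)
Final grid:
  0 0 0 9
  0 0 0 9
  0 0 0 0
  0 0 0 0
Max pheromone 9 at (0,3)

Answer: (0,3)=9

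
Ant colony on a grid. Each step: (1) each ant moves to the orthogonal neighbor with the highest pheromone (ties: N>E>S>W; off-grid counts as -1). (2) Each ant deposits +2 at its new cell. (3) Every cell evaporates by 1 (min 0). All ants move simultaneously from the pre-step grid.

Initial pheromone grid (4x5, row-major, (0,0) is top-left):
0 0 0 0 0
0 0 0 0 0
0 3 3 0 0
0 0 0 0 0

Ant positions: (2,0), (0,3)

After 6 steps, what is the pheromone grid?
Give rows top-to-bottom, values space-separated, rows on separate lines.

After step 1: ants at (2,1),(0,4)
  0 0 0 0 1
  0 0 0 0 0
  0 4 2 0 0
  0 0 0 0 0
After step 2: ants at (2,2),(1,4)
  0 0 0 0 0
  0 0 0 0 1
  0 3 3 0 0
  0 0 0 0 0
After step 3: ants at (2,1),(0,4)
  0 0 0 0 1
  0 0 0 0 0
  0 4 2 0 0
  0 0 0 0 0
After step 4: ants at (2,2),(1,4)
  0 0 0 0 0
  0 0 0 0 1
  0 3 3 0 0
  0 0 0 0 0
After step 5: ants at (2,1),(0,4)
  0 0 0 0 1
  0 0 0 0 0
  0 4 2 0 0
  0 0 0 0 0
After step 6: ants at (2,2),(1,4)
  0 0 0 0 0
  0 0 0 0 1
  0 3 3 0 0
  0 0 0 0 0

0 0 0 0 0
0 0 0 0 1
0 3 3 0 0
0 0 0 0 0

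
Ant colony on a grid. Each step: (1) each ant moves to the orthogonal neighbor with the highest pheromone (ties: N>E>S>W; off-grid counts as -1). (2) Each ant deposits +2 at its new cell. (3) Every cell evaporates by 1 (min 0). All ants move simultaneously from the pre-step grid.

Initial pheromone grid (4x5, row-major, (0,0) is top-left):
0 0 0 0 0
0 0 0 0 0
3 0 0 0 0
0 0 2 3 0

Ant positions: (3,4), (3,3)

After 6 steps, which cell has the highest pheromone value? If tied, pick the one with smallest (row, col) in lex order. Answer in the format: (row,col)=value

Step 1: ant0:(3,4)->W->(3,3) | ant1:(3,3)->W->(3,2)
  grid max=4 at (3,3)
Step 2: ant0:(3,3)->W->(3,2) | ant1:(3,2)->E->(3,3)
  grid max=5 at (3,3)
Step 3: ant0:(3,2)->E->(3,3) | ant1:(3,3)->W->(3,2)
  grid max=6 at (3,3)
Step 4: ant0:(3,3)->W->(3,2) | ant1:(3,2)->E->(3,3)
  grid max=7 at (3,3)
Step 5: ant0:(3,2)->E->(3,3) | ant1:(3,3)->W->(3,2)
  grid max=8 at (3,3)
Step 6: ant0:(3,3)->W->(3,2) | ant1:(3,2)->E->(3,3)
  grid max=9 at (3,3)
Final grid:
  0 0 0 0 0
  0 0 0 0 0
  0 0 0 0 0
  0 0 8 9 0
Max pheromone 9 at (3,3)

Answer: (3,3)=9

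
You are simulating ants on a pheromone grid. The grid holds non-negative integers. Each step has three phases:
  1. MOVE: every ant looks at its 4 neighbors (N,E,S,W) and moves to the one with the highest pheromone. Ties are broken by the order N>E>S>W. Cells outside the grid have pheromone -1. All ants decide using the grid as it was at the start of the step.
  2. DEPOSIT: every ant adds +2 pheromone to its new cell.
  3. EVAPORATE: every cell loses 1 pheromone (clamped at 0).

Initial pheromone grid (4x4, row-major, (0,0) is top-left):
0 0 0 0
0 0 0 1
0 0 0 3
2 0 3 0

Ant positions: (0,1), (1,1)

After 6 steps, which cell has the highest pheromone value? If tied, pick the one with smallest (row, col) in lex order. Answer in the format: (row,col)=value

Step 1: ant0:(0,1)->E->(0,2) | ant1:(1,1)->N->(0,1)
  grid max=2 at (2,3)
Step 2: ant0:(0,2)->W->(0,1) | ant1:(0,1)->E->(0,2)
  grid max=2 at (0,1)
Step 3: ant0:(0,1)->E->(0,2) | ant1:(0,2)->W->(0,1)
  grid max=3 at (0,1)
Step 4: ant0:(0,2)->W->(0,1) | ant1:(0,1)->E->(0,2)
  grid max=4 at (0,1)
Step 5: ant0:(0,1)->E->(0,2) | ant1:(0,2)->W->(0,1)
  grid max=5 at (0,1)
Step 6: ant0:(0,2)->W->(0,1) | ant1:(0,1)->E->(0,2)
  grid max=6 at (0,1)
Final grid:
  0 6 6 0
  0 0 0 0
  0 0 0 0
  0 0 0 0
Max pheromone 6 at (0,1)

Answer: (0,1)=6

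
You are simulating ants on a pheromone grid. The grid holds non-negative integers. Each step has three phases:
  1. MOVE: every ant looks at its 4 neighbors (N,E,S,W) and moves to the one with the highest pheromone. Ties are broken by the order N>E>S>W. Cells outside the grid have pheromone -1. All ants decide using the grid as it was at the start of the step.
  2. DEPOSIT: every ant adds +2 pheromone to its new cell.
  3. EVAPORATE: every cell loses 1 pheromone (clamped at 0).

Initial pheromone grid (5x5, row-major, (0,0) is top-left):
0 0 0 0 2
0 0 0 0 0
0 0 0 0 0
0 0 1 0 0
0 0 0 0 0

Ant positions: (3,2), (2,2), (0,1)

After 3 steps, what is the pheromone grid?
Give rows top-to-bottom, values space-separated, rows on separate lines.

After step 1: ants at (2,2),(3,2),(0,2)
  0 0 1 0 1
  0 0 0 0 0
  0 0 1 0 0
  0 0 2 0 0
  0 0 0 0 0
After step 2: ants at (3,2),(2,2),(0,3)
  0 0 0 1 0
  0 0 0 0 0
  0 0 2 0 0
  0 0 3 0 0
  0 0 0 0 0
After step 3: ants at (2,2),(3,2),(0,4)
  0 0 0 0 1
  0 0 0 0 0
  0 0 3 0 0
  0 0 4 0 0
  0 0 0 0 0

0 0 0 0 1
0 0 0 0 0
0 0 3 0 0
0 0 4 0 0
0 0 0 0 0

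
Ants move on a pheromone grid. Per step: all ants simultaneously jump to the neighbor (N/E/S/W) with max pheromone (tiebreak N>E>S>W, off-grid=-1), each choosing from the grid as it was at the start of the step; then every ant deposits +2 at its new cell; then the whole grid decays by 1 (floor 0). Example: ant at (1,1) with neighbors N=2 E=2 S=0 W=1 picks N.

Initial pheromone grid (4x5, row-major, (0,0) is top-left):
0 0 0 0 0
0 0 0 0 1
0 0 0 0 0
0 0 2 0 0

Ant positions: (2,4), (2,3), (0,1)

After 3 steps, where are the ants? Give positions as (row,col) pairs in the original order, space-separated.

Step 1: ant0:(2,4)->N->(1,4) | ant1:(2,3)->N->(1,3) | ant2:(0,1)->E->(0,2)
  grid max=2 at (1,4)
Step 2: ant0:(1,4)->W->(1,3) | ant1:(1,3)->E->(1,4) | ant2:(0,2)->E->(0,3)
  grid max=3 at (1,4)
Step 3: ant0:(1,3)->E->(1,4) | ant1:(1,4)->W->(1,3) | ant2:(0,3)->S->(1,3)
  grid max=5 at (1,3)

(1,4) (1,3) (1,3)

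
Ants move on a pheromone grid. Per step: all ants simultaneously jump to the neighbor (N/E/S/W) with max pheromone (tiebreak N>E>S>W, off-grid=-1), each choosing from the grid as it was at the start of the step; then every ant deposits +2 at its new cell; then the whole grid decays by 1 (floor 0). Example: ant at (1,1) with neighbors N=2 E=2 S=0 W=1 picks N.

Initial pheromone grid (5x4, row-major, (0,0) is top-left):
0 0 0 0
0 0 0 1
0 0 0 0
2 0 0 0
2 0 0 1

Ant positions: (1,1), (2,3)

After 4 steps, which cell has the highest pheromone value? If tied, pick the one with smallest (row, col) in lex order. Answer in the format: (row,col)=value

Answer: (0,3)=3

Derivation:
Step 1: ant0:(1,1)->N->(0,1) | ant1:(2,3)->N->(1,3)
  grid max=2 at (1,3)
Step 2: ant0:(0,1)->E->(0,2) | ant1:(1,3)->N->(0,3)
  grid max=1 at (0,2)
Step 3: ant0:(0,2)->E->(0,3) | ant1:(0,3)->S->(1,3)
  grid max=2 at (0,3)
Step 4: ant0:(0,3)->S->(1,3) | ant1:(1,3)->N->(0,3)
  grid max=3 at (0,3)
Final grid:
  0 0 0 3
  0 0 0 3
  0 0 0 0
  0 0 0 0
  0 0 0 0
Max pheromone 3 at (0,3)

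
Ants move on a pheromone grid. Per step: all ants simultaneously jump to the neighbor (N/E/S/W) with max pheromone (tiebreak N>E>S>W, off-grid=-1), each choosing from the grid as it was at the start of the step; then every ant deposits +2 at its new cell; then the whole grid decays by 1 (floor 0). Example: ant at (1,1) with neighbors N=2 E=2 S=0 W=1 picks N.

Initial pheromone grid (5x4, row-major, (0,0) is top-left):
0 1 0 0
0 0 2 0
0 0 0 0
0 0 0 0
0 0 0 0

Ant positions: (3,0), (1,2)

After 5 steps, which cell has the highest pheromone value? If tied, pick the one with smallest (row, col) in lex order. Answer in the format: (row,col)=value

Answer: (0,2)=3

Derivation:
Step 1: ant0:(3,0)->N->(2,0) | ant1:(1,2)->N->(0,2)
  grid max=1 at (0,2)
Step 2: ant0:(2,0)->N->(1,0) | ant1:(0,2)->S->(1,2)
  grid max=2 at (1,2)
Step 3: ant0:(1,0)->N->(0,0) | ant1:(1,2)->N->(0,2)
  grid max=1 at (0,0)
Step 4: ant0:(0,0)->E->(0,1) | ant1:(0,2)->S->(1,2)
  grid max=2 at (1,2)
Step 5: ant0:(0,1)->E->(0,2) | ant1:(1,2)->N->(0,2)
  grid max=3 at (0,2)
Final grid:
  0 0 3 0
  0 0 1 0
  0 0 0 0
  0 0 0 0
  0 0 0 0
Max pheromone 3 at (0,2)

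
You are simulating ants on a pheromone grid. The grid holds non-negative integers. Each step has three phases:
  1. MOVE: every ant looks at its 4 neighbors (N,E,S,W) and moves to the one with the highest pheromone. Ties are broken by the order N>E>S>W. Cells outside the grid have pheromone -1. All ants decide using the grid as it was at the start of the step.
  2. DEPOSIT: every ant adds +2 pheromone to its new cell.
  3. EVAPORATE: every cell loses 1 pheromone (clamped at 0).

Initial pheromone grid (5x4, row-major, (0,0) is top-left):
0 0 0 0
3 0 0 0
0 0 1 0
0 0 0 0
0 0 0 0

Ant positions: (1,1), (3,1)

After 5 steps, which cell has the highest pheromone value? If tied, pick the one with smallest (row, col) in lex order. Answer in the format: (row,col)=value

Step 1: ant0:(1,1)->W->(1,0) | ant1:(3,1)->N->(2,1)
  grid max=4 at (1,0)
Step 2: ant0:(1,0)->N->(0,0) | ant1:(2,1)->N->(1,1)
  grid max=3 at (1,0)
Step 3: ant0:(0,0)->S->(1,0) | ant1:(1,1)->W->(1,0)
  grid max=6 at (1,0)
Step 4: ant0:(1,0)->N->(0,0) | ant1:(1,0)->N->(0,0)
  grid max=5 at (1,0)
Step 5: ant0:(0,0)->S->(1,0) | ant1:(0,0)->S->(1,0)
  grid max=8 at (1,0)
Final grid:
  2 0 0 0
  8 0 0 0
  0 0 0 0
  0 0 0 0
  0 0 0 0
Max pheromone 8 at (1,0)

Answer: (1,0)=8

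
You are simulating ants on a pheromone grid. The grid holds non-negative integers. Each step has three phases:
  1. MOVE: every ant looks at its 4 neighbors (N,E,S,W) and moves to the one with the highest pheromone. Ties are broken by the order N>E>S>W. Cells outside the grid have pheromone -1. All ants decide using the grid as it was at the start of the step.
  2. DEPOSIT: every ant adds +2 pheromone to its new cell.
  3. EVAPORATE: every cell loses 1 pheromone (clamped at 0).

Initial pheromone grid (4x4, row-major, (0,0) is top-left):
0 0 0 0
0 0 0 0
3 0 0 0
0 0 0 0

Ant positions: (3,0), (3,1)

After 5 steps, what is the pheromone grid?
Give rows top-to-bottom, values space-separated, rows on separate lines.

After step 1: ants at (2,0),(2,1)
  0 0 0 0
  0 0 0 0
  4 1 0 0
  0 0 0 0
After step 2: ants at (2,1),(2,0)
  0 0 0 0
  0 0 0 0
  5 2 0 0
  0 0 0 0
After step 3: ants at (2,0),(2,1)
  0 0 0 0
  0 0 0 0
  6 3 0 0
  0 0 0 0
After step 4: ants at (2,1),(2,0)
  0 0 0 0
  0 0 0 0
  7 4 0 0
  0 0 0 0
After step 5: ants at (2,0),(2,1)
  0 0 0 0
  0 0 0 0
  8 5 0 0
  0 0 0 0

0 0 0 0
0 0 0 0
8 5 0 0
0 0 0 0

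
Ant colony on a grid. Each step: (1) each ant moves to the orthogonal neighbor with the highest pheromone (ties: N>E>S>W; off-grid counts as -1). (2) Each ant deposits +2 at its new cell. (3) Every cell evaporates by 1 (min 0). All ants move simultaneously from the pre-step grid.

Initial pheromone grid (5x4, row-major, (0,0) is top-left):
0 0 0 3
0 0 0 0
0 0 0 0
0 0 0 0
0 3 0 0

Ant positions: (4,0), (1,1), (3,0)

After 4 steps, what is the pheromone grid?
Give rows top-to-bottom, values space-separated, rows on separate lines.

After step 1: ants at (4,1),(0,1),(2,0)
  0 1 0 2
  0 0 0 0
  1 0 0 0
  0 0 0 0
  0 4 0 0
After step 2: ants at (3,1),(0,2),(1,0)
  0 0 1 1
  1 0 0 0
  0 0 0 0
  0 1 0 0
  0 3 0 0
After step 3: ants at (4,1),(0,3),(0,0)
  1 0 0 2
  0 0 0 0
  0 0 0 0
  0 0 0 0
  0 4 0 0
After step 4: ants at (3,1),(1,3),(0,1)
  0 1 0 1
  0 0 0 1
  0 0 0 0
  0 1 0 0
  0 3 0 0

0 1 0 1
0 0 0 1
0 0 0 0
0 1 0 0
0 3 0 0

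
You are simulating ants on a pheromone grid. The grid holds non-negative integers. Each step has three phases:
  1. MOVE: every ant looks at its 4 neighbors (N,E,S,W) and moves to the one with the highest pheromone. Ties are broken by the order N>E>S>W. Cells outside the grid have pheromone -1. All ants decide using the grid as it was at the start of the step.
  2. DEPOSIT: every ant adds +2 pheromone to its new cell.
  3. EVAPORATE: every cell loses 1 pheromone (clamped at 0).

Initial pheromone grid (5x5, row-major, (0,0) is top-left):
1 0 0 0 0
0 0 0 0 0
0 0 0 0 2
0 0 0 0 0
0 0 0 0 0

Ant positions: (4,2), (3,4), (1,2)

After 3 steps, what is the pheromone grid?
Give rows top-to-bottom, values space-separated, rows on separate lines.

After step 1: ants at (3,2),(2,4),(0,2)
  0 0 1 0 0
  0 0 0 0 0
  0 0 0 0 3
  0 0 1 0 0
  0 0 0 0 0
After step 2: ants at (2,2),(1,4),(0,3)
  0 0 0 1 0
  0 0 0 0 1
  0 0 1 0 2
  0 0 0 0 0
  0 0 0 0 0
After step 3: ants at (1,2),(2,4),(0,4)
  0 0 0 0 1
  0 0 1 0 0
  0 0 0 0 3
  0 0 0 0 0
  0 0 0 0 0

0 0 0 0 1
0 0 1 0 0
0 0 0 0 3
0 0 0 0 0
0 0 0 0 0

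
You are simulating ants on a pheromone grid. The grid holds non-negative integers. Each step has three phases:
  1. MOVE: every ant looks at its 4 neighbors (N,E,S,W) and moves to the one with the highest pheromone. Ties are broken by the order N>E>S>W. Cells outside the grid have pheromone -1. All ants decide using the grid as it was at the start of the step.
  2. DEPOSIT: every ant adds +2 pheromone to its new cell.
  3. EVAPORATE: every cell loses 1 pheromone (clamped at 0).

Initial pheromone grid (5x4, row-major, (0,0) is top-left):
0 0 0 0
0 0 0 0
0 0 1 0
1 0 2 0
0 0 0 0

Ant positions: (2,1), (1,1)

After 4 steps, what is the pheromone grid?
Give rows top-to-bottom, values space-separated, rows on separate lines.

After step 1: ants at (2,2),(0,1)
  0 1 0 0
  0 0 0 0
  0 0 2 0
  0 0 1 0
  0 0 0 0
After step 2: ants at (3,2),(0,2)
  0 0 1 0
  0 0 0 0
  0 0 1 0
  0 0 2 0
  0 0 0 0
After step 3: ants at (2,2),(0,3)
  0 0 0 1
  0 0 0 0
  0 0 2 0
  0 0 1 0
  0 0 0 0
After step 4: ants at (3,2),(1,3)
  0 0 0 0
  0 0 0 1
  0 0 1 0
  0 0 2 0
  0 0 0 0

0 0 0 0
0 0 0 1
0 0 1 0
0 0 2 0
0 0 0 0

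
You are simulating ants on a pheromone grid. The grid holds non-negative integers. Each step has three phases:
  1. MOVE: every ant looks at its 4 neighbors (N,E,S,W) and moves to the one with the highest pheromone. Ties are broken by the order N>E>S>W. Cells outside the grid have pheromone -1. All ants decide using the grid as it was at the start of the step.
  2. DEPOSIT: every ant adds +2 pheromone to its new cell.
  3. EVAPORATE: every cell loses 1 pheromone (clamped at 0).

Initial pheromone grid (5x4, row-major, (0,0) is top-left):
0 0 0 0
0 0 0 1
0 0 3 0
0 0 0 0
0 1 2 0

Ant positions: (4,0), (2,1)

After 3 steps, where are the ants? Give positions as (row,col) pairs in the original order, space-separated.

Step 1: ant0:(4,0)->E->(4,1) | ant1:(2,1)->E->(2,2)
  grid max=4 at (2,2)
Step 2: ant0:(4,1)->E->(4,2) | ant1:(2,2)->N->(1,2)
  grid max=3 at (2,2)
Step 3: ant0:(4,2)->W->(4,1) | ant1:(1,2)->S->(2,2)
  grid max=4 at (2,2)

(4,1) (2,2)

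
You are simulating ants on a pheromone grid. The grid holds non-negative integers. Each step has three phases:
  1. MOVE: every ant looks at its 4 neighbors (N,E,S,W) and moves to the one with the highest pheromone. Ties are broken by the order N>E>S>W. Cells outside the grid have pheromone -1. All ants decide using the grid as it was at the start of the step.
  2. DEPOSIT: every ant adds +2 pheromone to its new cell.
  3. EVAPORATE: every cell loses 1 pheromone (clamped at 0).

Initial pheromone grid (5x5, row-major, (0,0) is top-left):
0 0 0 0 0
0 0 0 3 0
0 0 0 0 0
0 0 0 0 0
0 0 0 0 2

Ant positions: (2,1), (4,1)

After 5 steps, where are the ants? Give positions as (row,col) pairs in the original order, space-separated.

Step 1: ant0:(2,1)->N->(1,1) | ant1:(4,1)->N->(3,1)
  grid max=2 at (1,3)
Step 2: ant0:(1,1)->N->(0,1) | ant1:(3,1)->N->(2,1)
  grid max=1 at (0,1)
Step 3: ant0:(0,1)->E->(0,2) | ant1:(2,1)->N->(1,1)
  grid max=1 at (0,2)
Step 4: ant0:(0,2)->E->(0,3) | ant1:(1,1)->N->(0,1)
  grid max=1 at (0,1)
Step 5: ant0:(0,3)->E->(0,4) | ant1:(0,1)->E->(0,2)
  grid max=1 at (0,2)

(0,4) (0,2)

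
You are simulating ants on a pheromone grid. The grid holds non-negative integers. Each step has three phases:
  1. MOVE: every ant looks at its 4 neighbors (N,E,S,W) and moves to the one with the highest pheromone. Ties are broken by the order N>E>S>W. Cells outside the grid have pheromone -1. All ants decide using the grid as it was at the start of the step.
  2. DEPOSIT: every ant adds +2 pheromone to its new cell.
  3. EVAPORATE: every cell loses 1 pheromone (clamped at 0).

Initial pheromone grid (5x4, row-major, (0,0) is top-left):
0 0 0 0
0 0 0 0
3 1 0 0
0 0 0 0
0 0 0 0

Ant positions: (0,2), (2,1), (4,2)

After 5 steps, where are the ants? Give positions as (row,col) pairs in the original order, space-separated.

Step 1: ant0:(0,2)->E->(0,3) | ant1:(2,1)->W->(2,0) | ant2:(4,2)->N->(3,2)
  grid max=4 at (2,0)
Step 2: ant0:(0,3)->S->(1,3) | ant1:(2,0)->N->(1,0) | ant2:(3,2)->N->(2,2)
  grid max=3 at (2,0)
Step 3: ant0:(1,3)->N->(0,3) | ant1:(1,0)->S->(2,0) | ant2:(2,2)->N->(1,2)
  grid max=4 at (2,0)
Step 4: ant0:(0,3)->S->(1,3) | ant1:(2,0)->N->(1,0) | ant2:(1,2)->N->(0,2)
  grid max=3 at (2,0)
Step 5: ant0:(1,3)->N->(0,3) | ant1:(1,0)->S->(2,0) | ant2:(0,2)->E->(0,3)
  grid max=4 at (2,0)

(0,3) (2,0) (0,3)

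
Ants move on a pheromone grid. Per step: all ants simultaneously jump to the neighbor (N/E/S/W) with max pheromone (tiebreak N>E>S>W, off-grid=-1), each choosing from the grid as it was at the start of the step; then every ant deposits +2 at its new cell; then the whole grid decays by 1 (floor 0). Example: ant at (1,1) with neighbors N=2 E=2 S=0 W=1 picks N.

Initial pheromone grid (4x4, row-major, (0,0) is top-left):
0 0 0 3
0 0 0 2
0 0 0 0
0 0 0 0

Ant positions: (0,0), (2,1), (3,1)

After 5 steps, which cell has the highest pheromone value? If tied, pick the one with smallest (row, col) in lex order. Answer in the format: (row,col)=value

Answer: (0,1)=9

Derivation:
Step 1: ant0:(0,0)->E->(0,1) | ant1:(2,1)->N->(1,1) | ant2:(3,1)->N->(2,1)
  grid max=2 at (0,3)
Step 2: ant0:(0,1)->S->(1,1) | ant1:(1,1)->N->(0,1) | ant2:(2,1)->N->(1,1)
  grid max=4 at (1,1)
Step 3: ant0:(1,1)->N->(0,1) | ant1:(0,1)->S->(1,1) | ant2:(1,1)->N->(0,1)
  grid max=5 at (0,1)
Step 4: ant0:(0,1)->S->(1,1) | ant1:(1,1)->N->(0,1) | ant2:(0,1)->S->(1,1)
  grid max=8 at (1,1)
Step 5: ant0:(1,1)->N->(0,1) | ant1:(0,1)->S->(1,1) | ant2:(1,1)->N->(0,1)
  grid max=9 at (0,1)
Final grid:
  0 9 0 0
  0 9 0 0
  0 0 0 0
  0 0 0 0
Max pheromone 9 at (0,1)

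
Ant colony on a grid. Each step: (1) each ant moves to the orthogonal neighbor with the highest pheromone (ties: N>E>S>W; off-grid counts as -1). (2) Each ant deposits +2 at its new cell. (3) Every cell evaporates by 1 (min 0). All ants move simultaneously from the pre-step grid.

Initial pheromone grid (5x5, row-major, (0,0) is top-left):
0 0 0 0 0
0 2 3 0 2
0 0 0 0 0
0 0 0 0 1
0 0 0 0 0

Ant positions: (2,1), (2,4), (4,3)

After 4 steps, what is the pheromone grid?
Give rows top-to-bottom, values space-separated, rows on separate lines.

After step 1: ants at (1,1),(1,4),(3,3)
  0 0 0 0 0
  0 3 2 0 3
  0 0 0 0 0
  0 0 0 1 0
  0 0 0 0 0
After step 2: ants at (1,2),(0,4),(2,3)
  0 0 0 0 1
  0 2 3 0 2
  0 0 0 1 0
  0 0 0 0 0
  0 0 0 0 0
After step 3: ants at (1,1),(1,4),(1,3)
  0 0 0 0 0
  0 3 2 1 3
  0 0 0 0 0
  0 0 0 0 0
  0 0 0 0 0
After step 4: ants at (1,2),(1,3),(1,4)
  0 0 0 0 0
  0 2 3 2 4
  0 0 0 0 0
  0 0 0 0 0
  0 0 0 0 0

0 0 0 0 0
0 2 3 2 4
0 0 0 0 0
0 0 0 0 0
0 0 0 0 0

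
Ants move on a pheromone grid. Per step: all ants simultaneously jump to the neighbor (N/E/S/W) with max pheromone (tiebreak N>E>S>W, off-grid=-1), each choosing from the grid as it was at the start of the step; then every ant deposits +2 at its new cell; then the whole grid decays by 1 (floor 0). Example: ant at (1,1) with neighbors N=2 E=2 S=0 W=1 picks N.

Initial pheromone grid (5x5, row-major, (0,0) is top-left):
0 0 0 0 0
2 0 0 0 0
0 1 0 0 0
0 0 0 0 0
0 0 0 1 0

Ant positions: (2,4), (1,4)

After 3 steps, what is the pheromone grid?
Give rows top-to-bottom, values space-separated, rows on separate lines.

After step 1: ants at (1,4),(0,4)
  0 0 0 0 1
  1 0 0 0 1
  0 0 0 0 0
  0 0 0 0 0
  0 0 0 0 0
After step 2: ants at (0,4),(1,4)
  0 0 0 0 2
  0 0 0 0 2
  0 0 0 0 0
  0 0 0 0 0
  0 0 0 0 0
After step 3: ants at (1,4),(0,4)
  0 0 0 0 3
  0 0 0 0 3
  0 0 0 0 0
  0 0 0 0 0
  0 0 0 0 0

0 0 0 0 3
0 0 0 0 3
0 0 0 0 0
0 0 0 0 0
0 0 0 0 0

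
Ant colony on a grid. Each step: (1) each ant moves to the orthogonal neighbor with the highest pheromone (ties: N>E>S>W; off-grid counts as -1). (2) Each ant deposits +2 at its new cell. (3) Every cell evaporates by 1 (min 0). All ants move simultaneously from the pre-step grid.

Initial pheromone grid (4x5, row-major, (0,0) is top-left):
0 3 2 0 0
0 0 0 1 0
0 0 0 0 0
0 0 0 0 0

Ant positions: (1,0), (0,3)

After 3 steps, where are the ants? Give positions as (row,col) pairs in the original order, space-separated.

Step 1: ant0:(1,0)->N->(0,0) | ant1:(0,3)->W->(0,2)
  grid max=3 at (0,2)
Step 2: ant0:(0,0)->E->(0,1) | ant1:(0,2)->W->(0,1)
  grid max=5 at (0,1)
Step 3: ant0:(0,1)->E->(0,2) | ant1:(0,1)->E->(0,2)
  grid max=5 at (0,2)

(0,2) (0,2)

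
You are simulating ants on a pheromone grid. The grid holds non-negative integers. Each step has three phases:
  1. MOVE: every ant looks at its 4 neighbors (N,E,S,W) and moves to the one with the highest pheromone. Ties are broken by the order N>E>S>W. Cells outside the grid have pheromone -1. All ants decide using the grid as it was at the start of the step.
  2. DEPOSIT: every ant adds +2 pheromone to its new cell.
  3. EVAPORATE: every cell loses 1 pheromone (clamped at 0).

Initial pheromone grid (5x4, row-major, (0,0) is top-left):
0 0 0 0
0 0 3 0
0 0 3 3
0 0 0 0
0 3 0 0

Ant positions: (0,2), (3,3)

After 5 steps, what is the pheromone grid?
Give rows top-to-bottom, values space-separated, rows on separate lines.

After step 1: ants at (1,2),(2,3)
  0 0 0 0
  0 0 4 0
  0 0 2 4
  0 0 0 0
  0 2 0 0
After step 2: ants at (2,2),(2,2)
  0 0 0 0
  0 0 3 0
  0 0 5 3
  0 0 0 0
  0 1 0 0
After step 3: ants at (1,2),(1,2)
  0 0 0 0
  0 0 6 0
  0 0 4 2
  0 0 0 0
  0 0 0 0
After step 4: ants at (2,2),(2,2)
  0 0 0 0
  0 0 5 0
  0 0 7 1
  0 0 0 0
  0 0 0 0
After step 5: ants at (1,2),(1,2)
  0 0 0 0
  0 0 8 0
  0 0 6 0
  0 0 0 0
  0 0 0 0

0 0 0 0
0 0 8 0
0 0 6 0
0 0 0 0
0 0 0 0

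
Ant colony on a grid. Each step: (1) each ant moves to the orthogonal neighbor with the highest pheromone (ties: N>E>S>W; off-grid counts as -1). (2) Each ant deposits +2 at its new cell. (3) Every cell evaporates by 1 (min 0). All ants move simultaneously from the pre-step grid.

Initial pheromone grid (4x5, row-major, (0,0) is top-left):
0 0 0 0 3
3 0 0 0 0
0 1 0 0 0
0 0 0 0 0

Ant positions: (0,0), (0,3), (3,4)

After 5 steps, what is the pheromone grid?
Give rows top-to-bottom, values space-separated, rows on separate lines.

After step 1: ants at (1,0),(0,4),(2,4)
  0 0 0 0 4
  4 0 0 0 0
  0 0 0 0 1
  0 0 0 0 0
After step 2: ants at (0,0),(1,4),(1,4)
  1 0 0 0 3
  3 0 0 0 3
  0 0 0 0 0
  0 0 0 0 0
After step 3: ants at (1,0),(0,4),(0,4)
  0 0 0 0 6
  4 0 0 0 2
  0 0 0 0 0
  0 0 0 0 0
After step 4: ants at (0,0),(1,4),(1,4)
  1 0 0 0 5
  3 0 0 0 5
  0 0 0 0 0
  0 0 0 0 0
After step 5: ants at (1,0),(0,4),(0,4)
  0 0 0 0 8
  4 0 0 0 4
  0 0 0 0 0
  0 0 0 0 0

0 0 0 0 8
4 0 0 0 4
0 0 0 0 0
0 0 0 0 0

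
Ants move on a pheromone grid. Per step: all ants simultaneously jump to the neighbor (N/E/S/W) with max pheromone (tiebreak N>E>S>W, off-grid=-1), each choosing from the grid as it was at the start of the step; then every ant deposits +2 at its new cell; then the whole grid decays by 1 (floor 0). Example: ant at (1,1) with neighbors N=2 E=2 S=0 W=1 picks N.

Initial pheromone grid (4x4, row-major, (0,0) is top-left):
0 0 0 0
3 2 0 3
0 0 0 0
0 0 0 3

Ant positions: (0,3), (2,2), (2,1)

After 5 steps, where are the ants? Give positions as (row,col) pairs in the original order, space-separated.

Step 1: ant0:(0,3)->S->(1,3) | ant1:(2,2)->N->(1,2) | ant2:(2,1)->N->(1,1)
  grid max=4 at (1,3)
Step 2: ant0:(1,3)->W->(1,2) | ant1:(1,2)->E->(1,3) | ant2:(1,1)->W->(1,0)
  grid max=5 at (1,3)
Step 3: ant0:(1,2)->E->(1,3) | ant1:(1,3)->W->(1,2) | ant2:(1,0)->E->(1,1)
  grid max=6 at (1,3)
Step 4: ant0:(1,3)->W->(1,2) | ant1:(1,2)->E->(1,3) | ant2:(1,1)->E->(1,2)
  grid max=7 at (1,3)
Step 5: ant0:(1,2)->E->(1,3) | ant1:(1,3)->W->(1,2) | ant2:(1,2)->E->(1,3)
  grid max=10 at (1,3)

(1,3) (1,2) (1,3)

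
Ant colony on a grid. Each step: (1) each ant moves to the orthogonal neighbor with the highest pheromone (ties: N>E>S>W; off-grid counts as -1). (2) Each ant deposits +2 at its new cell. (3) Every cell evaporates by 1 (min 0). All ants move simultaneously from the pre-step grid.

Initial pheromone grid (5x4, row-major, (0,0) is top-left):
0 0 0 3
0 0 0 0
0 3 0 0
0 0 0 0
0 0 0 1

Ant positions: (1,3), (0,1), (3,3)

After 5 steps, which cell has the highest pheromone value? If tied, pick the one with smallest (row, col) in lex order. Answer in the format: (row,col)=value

Answer: (0,3)=8

Derivation:
Step 1: ant0:(1,3)->N->(0,3) | ant1:(0,1)->E->(0,2) | ant2:(3,3)->S->(4,3)
  grid max=4 at (0,3)
Step 2: ant0:(0,3)->W->(0,2) | ant1:(0,2)->E->(0,3) | ant2:(4,3)->N->(3,3)
  grid max=5 at (0,3)
Step 3: ant0:(0,2)->E->(0,3) | ant1:(0,3)->W->(0,2) | ant2:(3,3)->S->(4,3)
  grid max=6 at (0,3)
Step 4: ant0:(0,3)->W->(0,2) | ant1:(0,2)->E->(0,3) | ant2:(4,3)->N->(3,3)
  grid max=7 at (0,3)
Step 5: ant0:(0,2)->E->(0,3) | ant1:(0,3)->W->(0,2) | ant2:(3,3)->S->(4,3)
  grid max=8 at (0,3)
Final grid:
  0 0 5 8
  0 0 0 0
  0 0 0 0
  0 0 0 0
  0 0 0 2
Max pheromone 8 at (0,3)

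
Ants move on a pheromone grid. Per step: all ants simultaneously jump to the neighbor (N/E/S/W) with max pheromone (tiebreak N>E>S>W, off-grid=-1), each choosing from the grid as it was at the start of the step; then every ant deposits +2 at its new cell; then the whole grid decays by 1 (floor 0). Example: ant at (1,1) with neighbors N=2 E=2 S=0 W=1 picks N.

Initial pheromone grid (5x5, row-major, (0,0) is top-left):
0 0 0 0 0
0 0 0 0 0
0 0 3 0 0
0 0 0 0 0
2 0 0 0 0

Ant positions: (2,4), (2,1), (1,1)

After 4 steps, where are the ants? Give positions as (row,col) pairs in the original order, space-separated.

Step 1: ant0:(2,4)->N->(1,4) | ant1:(2,1)->E->(2,2) | ant2:(1,1)->N->(0,1)
  grid max=4 at (2,2)
Step 2: ant0:(1,4)->N->(0,4) | ant1:(2,2)->N->(1,2) | ant2:(0,1)->E->(0,2)
  grid max=3 at (2,2)
Step 3: ant0:(0,4)->S->(1,4) | ant1:(1,2)->S->(2,2) | ant2:(0,2)->S->(1,2)
  grid max=4 at (2,2)
Step 4: ant0:(1,4)->N->(0,4) | ant1:(2,2)->N->(1,2) | ant2:(1,2)->S->(2,2)
  grid max=5 at (2,2)

(0,4) (1,2) (2,2)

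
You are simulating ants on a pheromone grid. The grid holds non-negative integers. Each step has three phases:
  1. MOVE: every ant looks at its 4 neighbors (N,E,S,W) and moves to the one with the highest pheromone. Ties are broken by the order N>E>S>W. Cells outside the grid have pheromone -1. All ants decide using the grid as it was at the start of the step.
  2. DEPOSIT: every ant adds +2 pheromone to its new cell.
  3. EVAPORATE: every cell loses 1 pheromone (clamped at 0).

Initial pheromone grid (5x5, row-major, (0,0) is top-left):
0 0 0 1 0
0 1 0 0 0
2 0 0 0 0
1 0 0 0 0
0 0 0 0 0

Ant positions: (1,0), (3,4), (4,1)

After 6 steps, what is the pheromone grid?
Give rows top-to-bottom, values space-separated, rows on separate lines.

After step 1: ants at (2,0),(2,4),(3,1)
  0 0 0 0 0
  0 0 0 0 0
  3 0 0 0 1
  0 1 0 0 0
  0 0 0 0 0
After step 2: ants at (1,0),(1,4),(2,1)
  0 0 0 0 0
  1 0 0 0 1
  2 1 0 0 0
  0 0 0 0 0
  0 0 0 0 0
After step 3: ants at (2,0),(0,4),(2,0)
  0 0 0 0 1
  0 0 0 0 0
  5 0 0 0 0
  0 0 0 0 0
  0 0 0 0 0
After step 4: ants at (1,0),(1,4),(1,0)
  0 0 0 0 0
  3 0 0 0 1
  4 0 0 0 0
  0 0 0 0 0
  0 0 0 0 0
After step 5: ants at (2,0),(0,4),(2,0)
  0 0 0 0 1
  2 0 0 0 0
  7 0 0 0 0
  0 0 0 0 0
  0 0 0 0 0
After step 6: ants at (1,0),(1,4),(1,0)
  0 0 0 0 0
  5 0 0 0 1
  6 0 0 0 0
  0 0 0 0 0
  0 0 0 0 0

0 0 0 0 0
5 0 0 0 1
6 0 0 0 0
0 0 0 0 0
0 0 0 0 0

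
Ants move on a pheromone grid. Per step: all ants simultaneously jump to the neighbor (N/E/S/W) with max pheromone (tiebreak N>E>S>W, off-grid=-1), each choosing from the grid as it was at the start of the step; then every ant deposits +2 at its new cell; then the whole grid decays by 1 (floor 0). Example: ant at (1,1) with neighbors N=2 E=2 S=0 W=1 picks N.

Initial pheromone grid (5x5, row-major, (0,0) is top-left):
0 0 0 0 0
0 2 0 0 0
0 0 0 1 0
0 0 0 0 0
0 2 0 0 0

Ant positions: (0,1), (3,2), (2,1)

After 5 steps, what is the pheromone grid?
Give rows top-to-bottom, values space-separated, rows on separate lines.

After step 1: ants at (1,1),(2,2),(1,1)
  0 0 0 0 0
  0 5 0 0 0
  0 0 1 0 0
  0 0 0 0 0
  0 1 0 0 0
After step 2: ants at (0,1),(1,2),(0,1)
  0 3 0 0 0
  0 4 1 0 0
  0 0 0 0 0
  0 0 0 0 0
  0 0 0 0 0
After step 3: ants at (1,1),(1,1),(1,1)
  0 2 0 0 0
  0 9 0 0 0
  0 0 0 0 0
  0 0 0 0 0
  0 0 0 0 0
After step 4: ants at (0,1),(0,1),(0,1)
  0 7 0 0 0
  0 8 0 0 0
  0 0 0 0 0
  0 0 0 0 0
  0 0 0 0 0
After step 5: ants at (1,1),(1,1),(1,1)
  0 6 0 0 0
  0 13 0 0 0
  0 0 0 0 0
  0 0 0 0 0
  0 0 0 0 0

0 6 0 0 0
0 13 0 0 0
0 0 0 0 0
0 0 0 0 0
0 0 0 0 0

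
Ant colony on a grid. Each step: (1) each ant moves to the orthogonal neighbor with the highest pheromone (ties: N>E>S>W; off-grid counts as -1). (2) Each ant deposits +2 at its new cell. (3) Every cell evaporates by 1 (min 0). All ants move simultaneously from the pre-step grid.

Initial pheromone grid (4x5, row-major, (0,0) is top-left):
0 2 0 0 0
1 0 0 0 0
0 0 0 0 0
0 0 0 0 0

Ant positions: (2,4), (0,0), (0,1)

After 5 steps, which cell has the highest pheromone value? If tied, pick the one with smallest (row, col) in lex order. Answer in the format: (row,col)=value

Step 1: ant0:(2,4)->N->(1,4) | ant1:(0,0)->E->(0,1) | ant2:(0,1)->E->(0,2)
  grid max=3 at (0,1)
Step 2: ant0:(1,4)->N->(0,4) | ant1:(0,1)->E->(0,2) | ant2:(0,2)->W->(0,1)
  grid max=4 at (0,1)
Step 3: ant0:(0,4)->S->(1,4) | ant1:(0,2)->W->(0,1) | ant2:(0,1)->E->(0,2)
  grid max=5 at (0,1)
Step 4: ant0:(1,4)->N->(0,4) | ant1:(0,1)->E->(0,2) | ant2:(0,2)->W->(0,1)
  grid max=6 at (0,1)
Step 5: ant0:(0,4)->S->(1,4) | ant1:(0,2)->W->(0,1) | ant2:(0,1)->E->(0,2)
  grid max=7 at (0,1)
Final grid:
  0 7 5 0 0
  0 0 0 0 1
  0 0 0 0 0
  0 0 0 0 0
Max pheromone 7 at (0,1)

Answer: (0,1)=7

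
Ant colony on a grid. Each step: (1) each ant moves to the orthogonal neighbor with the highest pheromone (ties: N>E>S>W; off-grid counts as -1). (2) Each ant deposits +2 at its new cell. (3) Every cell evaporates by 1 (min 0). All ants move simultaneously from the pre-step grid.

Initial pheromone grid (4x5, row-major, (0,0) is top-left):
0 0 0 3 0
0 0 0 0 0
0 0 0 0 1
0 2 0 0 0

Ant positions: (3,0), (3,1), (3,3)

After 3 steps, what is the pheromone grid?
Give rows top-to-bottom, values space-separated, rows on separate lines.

After step 1: ants at (3,1),(2,1),(2,3)
  0 0 0 2 0
  0 0 0 0 0
  0 1 0 1 0
  0 3 0 0 0
After step 2: ants at (2,1),(3,1),(1,3)
  0 0 0 1 0
  0 0 0 1 0
  0 2 0 0 0
  0 4 0 0 0
After step 3: ants at (3,1),(2,1),(0,3)
  0 0 0 2 0
  0 0 0 0 0
  0 3 0 0 0
  0 5 0 0 0

0 0 0 2 0
0 0 0 0 0
0 3 0 0 0
0 5 0 0 0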